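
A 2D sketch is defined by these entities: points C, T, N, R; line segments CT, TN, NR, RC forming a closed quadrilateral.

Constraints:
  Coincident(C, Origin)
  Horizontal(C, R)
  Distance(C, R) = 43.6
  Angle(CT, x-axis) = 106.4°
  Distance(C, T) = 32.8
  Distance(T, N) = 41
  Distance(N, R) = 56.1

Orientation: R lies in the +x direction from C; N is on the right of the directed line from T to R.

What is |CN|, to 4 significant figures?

15.04

C is at the origin; C and R share the same y with |CR| = 43.6 and R in +x, so R = (43.6, 0). CT runs at 106.4° with |CT| = 32.8, so T = (-9.261, 31.47). N is determined by |TN| = 41.0 and |NR| = 56.1 together: it lies at the intersection of circle(T, 41.0) and circle(R, 56.1). With |TR| = 61.52, the foot of the radical line on TR is 18.84 from T and the perpendicular offset is √(41.0² − 18.84²) = 36.41. Taking the right-of-TR solution: N = (-11.70, -9.462).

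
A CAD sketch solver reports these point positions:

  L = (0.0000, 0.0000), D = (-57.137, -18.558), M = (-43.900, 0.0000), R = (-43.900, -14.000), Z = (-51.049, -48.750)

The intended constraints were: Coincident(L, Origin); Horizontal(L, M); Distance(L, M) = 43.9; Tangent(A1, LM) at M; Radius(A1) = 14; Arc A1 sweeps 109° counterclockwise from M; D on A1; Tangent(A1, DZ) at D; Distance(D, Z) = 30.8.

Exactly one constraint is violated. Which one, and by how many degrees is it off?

Tangent(A1, DZ) at D — off by 7.60°.

L = (0.00, 0.00) ✓; L.y = 0.00, M.y = 0.00 ✓; |LM| = 43.90 ✓; ∠(RM, ML) = 90.00° ✓; |RM| = 14.00 ✓; bearing(R→D) − bearing(R→M) = 109.0° ✓; |RD| = 14.00 ✓; ∠(RD, DZ) = 97.60° ✗; |DZ| = 30.80 ✓.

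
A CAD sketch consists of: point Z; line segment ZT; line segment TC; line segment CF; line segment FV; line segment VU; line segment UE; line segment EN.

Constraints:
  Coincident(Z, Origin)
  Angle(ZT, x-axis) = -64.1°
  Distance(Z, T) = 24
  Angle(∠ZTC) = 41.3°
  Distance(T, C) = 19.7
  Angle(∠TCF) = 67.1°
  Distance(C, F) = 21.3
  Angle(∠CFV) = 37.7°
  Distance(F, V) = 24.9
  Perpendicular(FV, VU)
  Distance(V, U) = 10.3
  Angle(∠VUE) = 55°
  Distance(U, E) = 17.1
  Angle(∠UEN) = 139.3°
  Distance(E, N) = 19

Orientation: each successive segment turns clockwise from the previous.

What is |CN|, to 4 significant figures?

32.73

∠VUE = 55.0° gives UE at 47.00° from the x-axis; with |UE| = 17.1, E = (5.564, -9.797). ∠UEN = 139.3° gives EN at 6.300° from the x-axis; with |EN| = 19.0, N = (24.45, -7.712). Then |CN| = |N − C| = 32.73.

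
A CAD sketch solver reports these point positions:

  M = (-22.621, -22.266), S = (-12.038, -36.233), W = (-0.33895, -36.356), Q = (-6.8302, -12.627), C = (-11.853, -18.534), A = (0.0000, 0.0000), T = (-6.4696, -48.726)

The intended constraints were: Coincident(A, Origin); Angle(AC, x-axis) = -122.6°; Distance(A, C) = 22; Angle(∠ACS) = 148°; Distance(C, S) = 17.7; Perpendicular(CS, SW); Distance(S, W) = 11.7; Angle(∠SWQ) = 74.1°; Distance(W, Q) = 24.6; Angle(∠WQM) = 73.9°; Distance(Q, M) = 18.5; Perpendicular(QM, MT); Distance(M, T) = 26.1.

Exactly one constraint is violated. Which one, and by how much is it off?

Distance(M, T) = 26.1 — off by 4.90.

A = (0.00, 0.00) ✓; AC at -122.6° ✓; |AC| = 22.00 ✓; ∠ACS = 148.0° ✓; |CS| = 17.70 ✓; ∠(CS, SW) = 90.00° ✓; |SW| = 11.70 ✓; ∠SWQ = 74.10° ✓; |WQ| = 24.60 ✓; ∠WQM = 73.90° ✓; |QM| = 18.50 ✓; ∠(QM, MT) = 90.00° ✓; |MT| = 31.00 ✗.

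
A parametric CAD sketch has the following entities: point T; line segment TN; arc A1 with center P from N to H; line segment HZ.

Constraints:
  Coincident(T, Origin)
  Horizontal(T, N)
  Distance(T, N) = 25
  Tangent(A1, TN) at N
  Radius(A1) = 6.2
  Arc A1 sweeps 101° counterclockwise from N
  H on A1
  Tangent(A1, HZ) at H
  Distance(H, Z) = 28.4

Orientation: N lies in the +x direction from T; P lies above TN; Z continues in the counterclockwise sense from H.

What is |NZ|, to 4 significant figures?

35.27

T is at the origin; T and N share the same y with |TN| = 25.0 and N on the +x side, so N = (25.00, 0.000). A1 meets TN tangentially, so PN is at right angles to TN, so P = N + (0, 6.2) = (25.00, 6.200). On A1, N sits at bearing -90° from P; a 101° counterclockwise sweep puts H at bearing 11°, so H = P + 6.2·(cos 11°, sin 11°) = (31.09, 7.383). Tangency of A1 to HZ means the radius PH is perpendicular to HZ, so HZ runs along (−sin 11°, cos 11°); with |HZ| = 28.4, Z = (25.67, 35.26). Then |NZ| = |Z − N| = 35.27.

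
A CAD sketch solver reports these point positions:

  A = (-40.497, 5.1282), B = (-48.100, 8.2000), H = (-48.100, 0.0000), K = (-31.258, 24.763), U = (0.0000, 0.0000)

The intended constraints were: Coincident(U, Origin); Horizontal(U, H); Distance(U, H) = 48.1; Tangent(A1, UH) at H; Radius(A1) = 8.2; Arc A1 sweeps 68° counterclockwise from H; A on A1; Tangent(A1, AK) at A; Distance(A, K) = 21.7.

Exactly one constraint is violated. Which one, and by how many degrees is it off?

Tangent(A1, AK) at A — off by 3.20°.

U = (0.00, 0.00) ✓; U.y = 0.00, H.y = 0.00 ✓; |UH| = 48.10 ✓; ∠(BH, HU) = 90.00° ✓; |BH| = 8.200 ✓; bearing(B→A) − bearing(B→H) = 68.00° ✓; |BA| = 8.200 ✓; ∠(BA, AK) = 93.20° ✗; |AK| = 21.70 ✓.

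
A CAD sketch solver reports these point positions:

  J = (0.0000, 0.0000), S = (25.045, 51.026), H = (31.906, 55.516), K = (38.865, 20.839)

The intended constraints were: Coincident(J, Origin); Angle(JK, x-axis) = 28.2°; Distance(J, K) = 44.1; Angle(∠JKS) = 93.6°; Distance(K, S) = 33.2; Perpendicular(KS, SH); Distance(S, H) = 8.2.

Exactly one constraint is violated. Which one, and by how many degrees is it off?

Perpendicular(KS, SH) — off by 8.60°.

J = (0.00, 0.00) ✓; JK at 28.20° ✓; |JK| = 44.10 ✓; ∠JKS = 93.60° ✓; |KS| = 33.20 ✓; ∠(KS, SH) = 81.40° ✗; |SH| = 8.200 ✓.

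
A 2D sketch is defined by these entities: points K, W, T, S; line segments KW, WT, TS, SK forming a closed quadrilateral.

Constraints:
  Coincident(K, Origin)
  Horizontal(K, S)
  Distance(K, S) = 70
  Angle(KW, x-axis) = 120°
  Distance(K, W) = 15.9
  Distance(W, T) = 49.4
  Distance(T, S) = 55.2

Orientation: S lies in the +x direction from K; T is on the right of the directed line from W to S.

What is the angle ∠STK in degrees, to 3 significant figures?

101°

Checks: |WT| = 49.40 ✓; |TS| = 55.20 ✓.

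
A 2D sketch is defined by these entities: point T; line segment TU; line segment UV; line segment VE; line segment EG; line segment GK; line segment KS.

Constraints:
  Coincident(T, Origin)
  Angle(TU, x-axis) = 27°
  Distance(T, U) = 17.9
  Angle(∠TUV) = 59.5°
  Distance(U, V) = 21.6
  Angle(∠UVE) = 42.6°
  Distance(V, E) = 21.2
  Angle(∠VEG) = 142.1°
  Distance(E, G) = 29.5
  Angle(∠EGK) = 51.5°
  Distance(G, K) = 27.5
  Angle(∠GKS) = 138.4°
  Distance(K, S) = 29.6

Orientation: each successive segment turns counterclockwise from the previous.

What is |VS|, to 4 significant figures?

13.59

∠EGK = 51.5° gives GK at 91.30° from the x-axis; with |GK| = 27.5, K = (26.06, 8.902). ∠GKS = 138.4° gives KS at 132.9° from the x-axis; with |KS| = 29.6, S = (5.907, 30.59). Then |VS| = |S − V| = 13.59.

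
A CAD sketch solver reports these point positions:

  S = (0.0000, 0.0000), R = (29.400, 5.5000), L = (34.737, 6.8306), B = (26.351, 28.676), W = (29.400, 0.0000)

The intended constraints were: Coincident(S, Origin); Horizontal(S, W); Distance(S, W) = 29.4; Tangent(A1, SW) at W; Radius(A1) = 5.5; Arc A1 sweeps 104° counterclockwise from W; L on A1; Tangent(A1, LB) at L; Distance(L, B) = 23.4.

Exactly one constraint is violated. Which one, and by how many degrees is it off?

Tangent(A1, LB) at L — off by 7.00°.

S = (0.00, 0.00) ✓; S.y = 0.00, W.y = 0.00 ✓; |SW| = 29.40 ✓; ∠(RW, WS) = 90.00° ✓; |RW| = 5.500 ✓; bearing(R→L) − bearing(R→W) = 104.0° ✓; |RL| = 5.500 ✓; ∠(RL, LB) = 83.00° ✗; |LB| = 23.40 ✓.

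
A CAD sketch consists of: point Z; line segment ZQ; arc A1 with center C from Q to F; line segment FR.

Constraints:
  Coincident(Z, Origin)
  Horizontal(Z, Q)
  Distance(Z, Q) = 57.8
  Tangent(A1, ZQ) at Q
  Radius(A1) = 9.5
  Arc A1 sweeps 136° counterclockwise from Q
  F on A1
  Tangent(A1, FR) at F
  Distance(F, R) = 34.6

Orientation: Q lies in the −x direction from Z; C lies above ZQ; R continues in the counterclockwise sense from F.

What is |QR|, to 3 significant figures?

44.3

Z is at the origin; Z and Q share the same y with |ZQ| = 57.8 and Q on the −x side, so Q = (-57.8, 0.00). Since A1 is tangent to ZQ there, CQ ⟂ ZQ, so C = Q + (0, 9.5) = (-57.8, 9.50). On A1, Q sits at bearing -90° from C; a 136° counterclockwise sweep puts F at bearing 46°, so F = C + 9.5·(cos 46°, sin 46°) = (-51.2, 16.3). The tangent condition forces CF to be normal to FR, so FR runs along (−sin 46°, cos 46°); with |FR| = 34.6, R = (-76.1, 40.4). Then |QR| = |R − Q| = 44.3.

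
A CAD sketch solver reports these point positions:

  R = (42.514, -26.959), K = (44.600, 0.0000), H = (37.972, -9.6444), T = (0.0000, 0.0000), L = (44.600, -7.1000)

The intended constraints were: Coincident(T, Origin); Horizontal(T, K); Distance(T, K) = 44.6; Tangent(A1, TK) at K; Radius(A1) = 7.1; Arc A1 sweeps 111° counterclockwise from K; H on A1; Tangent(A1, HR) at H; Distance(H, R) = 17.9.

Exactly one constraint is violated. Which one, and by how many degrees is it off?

Tangent(A1, HR) at H — off by 6.30°.

T = (0.00, 0.00) ✓; T.y = 0.00, K.y = 0.00 ✓; |TK| = 44.60 ✓; ∠(LK, KT) = 90.00° ✓; |LK| = 7.100 ✓; bearing(L→H) − bearing(L→K) = 111.0° ✓; |LH| = 7.100 ✓; ∠(LH, HR) = 96.30° ✗; |HR| = 17.90 ✓.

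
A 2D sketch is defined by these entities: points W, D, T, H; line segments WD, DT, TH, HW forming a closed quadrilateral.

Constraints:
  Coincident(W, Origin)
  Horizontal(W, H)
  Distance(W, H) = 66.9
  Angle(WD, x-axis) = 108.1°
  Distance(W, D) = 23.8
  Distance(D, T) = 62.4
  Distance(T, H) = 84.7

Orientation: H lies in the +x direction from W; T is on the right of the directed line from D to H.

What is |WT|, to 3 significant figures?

40.5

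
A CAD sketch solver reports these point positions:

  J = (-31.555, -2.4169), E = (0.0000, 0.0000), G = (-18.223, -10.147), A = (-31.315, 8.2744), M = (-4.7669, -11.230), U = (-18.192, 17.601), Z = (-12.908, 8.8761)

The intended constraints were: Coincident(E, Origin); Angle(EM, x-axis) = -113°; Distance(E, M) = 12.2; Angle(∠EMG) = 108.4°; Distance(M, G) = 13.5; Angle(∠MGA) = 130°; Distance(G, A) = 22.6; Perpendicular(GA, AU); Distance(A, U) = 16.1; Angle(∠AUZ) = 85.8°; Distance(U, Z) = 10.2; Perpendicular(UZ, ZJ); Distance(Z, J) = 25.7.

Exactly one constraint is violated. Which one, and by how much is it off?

Distance(Z, J) = 25.7 — off by 3.90.

E = (0.00, 0.00) ✓; EM at -113.0° ✓; |EM| = 12.20 ✓; ∠EMG = 108.4° ✓; |MG| = 13.50 ✓; ∠MGA = 130.0° ✓; |GA| = 22.60 ✓; ∠(GA, AU) = 90.00° ✓; |AU| = 16.10 ✓; ∠AUZ = 85.80° ✓; |UZ| = 10.20 ✓; ∠(UZ, ZJ) = 90.00° ✓; |ZJ| = 21.80 ✗.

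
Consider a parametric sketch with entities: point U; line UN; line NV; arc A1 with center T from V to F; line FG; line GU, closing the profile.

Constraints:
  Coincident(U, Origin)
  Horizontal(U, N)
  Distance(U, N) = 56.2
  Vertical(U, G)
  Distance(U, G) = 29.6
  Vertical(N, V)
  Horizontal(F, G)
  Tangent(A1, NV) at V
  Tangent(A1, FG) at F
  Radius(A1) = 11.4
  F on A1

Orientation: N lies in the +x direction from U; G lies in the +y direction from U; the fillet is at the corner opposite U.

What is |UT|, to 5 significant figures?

48.356

U is at the origin; U and N share the same y with |UN| = 56.2 and N on the +x side, so N = (56.200, 0.0000). U and G share the same x with |UG| = 29.6 and G on the +y side, so G = (0.0000, 29.600). The virtual corner opposite U is at (56.200, 29.600). A1 meets NV tangentially, so TV is at right angles to NV and tangency of A1 to FG means the radius TF is perpendicular to FG, with radius 11.4, so the center T sits 11.4 in from both sides at T = (44.800, 18.200). Then |UT| = |T − U| = 48.356.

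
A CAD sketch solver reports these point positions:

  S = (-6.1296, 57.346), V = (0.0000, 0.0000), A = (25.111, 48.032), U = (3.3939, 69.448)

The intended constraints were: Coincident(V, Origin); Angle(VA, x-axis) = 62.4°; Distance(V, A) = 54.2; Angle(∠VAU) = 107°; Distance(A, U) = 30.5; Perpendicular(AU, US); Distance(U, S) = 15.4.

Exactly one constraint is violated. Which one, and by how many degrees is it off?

Perpendicular(AU, US) — off by 6.40°.

V = (0.00, 0.00) ✓; VA at 62.40° ✓; |VA| = 54.20 ✓; ∠VAU = 107.0° ✓; |AU| = 30.50 ✓; ∠(AU, US) = 96.40° ✗; |US| = 15.40 ✓.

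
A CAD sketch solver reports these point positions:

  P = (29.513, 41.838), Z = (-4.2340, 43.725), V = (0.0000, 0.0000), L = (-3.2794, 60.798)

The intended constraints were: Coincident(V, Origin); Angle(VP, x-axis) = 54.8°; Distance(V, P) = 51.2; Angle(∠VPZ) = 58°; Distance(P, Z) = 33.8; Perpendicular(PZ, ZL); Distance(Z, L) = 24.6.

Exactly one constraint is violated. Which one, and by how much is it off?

Distance(Z, L) = 24.6 — off by 7.50.

V = (0.00, 0.00) ✓; VP at 54.80° ✓; |VP| = 51.20 ✓; ∠VPZ = 58.00° ✓; |PZ| = 33.80 ✓; ∠(PZ, ZL) = 90.00° ✓; |ZL| = 17.10 ✗.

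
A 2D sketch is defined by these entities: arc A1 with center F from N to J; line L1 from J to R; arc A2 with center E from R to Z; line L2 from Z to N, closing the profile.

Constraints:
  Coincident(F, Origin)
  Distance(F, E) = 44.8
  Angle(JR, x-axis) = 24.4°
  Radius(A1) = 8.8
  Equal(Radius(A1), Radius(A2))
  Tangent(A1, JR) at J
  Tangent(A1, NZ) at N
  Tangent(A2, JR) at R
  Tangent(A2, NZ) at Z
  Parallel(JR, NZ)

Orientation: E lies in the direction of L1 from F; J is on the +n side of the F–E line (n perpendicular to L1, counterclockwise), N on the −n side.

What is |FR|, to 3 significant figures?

45.7

The slot axis is L1's direction at 24.4°, so u = (cos 24.4°, sin 24.4°) = (0.911, 0.413) and n = (−sin 24.4°, cos 24.4°) = (-0.413, 0.911). F is at the origin and E lies 44.8 along u from F, so E = 44.8·u = (40.8, 18.5). Tangency of A1 to both parallel lines with radius 8.8 puts J and N at F ± 8.8·n: J = (-3.64, 8.01), N = (3.64, -8.01). Equal radii place R and Z the same way about E: R = E + 8.8·n = (37.2, 26.5), Z = E − 8.8·n = (44.4, 10.5). Then |FR| = |R − F| = 45.7.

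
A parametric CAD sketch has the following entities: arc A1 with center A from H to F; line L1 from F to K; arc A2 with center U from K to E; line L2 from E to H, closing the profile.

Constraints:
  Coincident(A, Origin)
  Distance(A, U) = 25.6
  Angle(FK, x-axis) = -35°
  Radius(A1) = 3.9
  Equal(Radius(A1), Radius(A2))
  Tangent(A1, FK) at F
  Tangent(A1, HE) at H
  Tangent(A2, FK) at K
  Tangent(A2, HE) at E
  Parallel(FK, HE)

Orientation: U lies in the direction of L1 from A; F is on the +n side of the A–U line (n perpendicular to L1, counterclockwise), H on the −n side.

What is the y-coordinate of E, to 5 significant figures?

-17.878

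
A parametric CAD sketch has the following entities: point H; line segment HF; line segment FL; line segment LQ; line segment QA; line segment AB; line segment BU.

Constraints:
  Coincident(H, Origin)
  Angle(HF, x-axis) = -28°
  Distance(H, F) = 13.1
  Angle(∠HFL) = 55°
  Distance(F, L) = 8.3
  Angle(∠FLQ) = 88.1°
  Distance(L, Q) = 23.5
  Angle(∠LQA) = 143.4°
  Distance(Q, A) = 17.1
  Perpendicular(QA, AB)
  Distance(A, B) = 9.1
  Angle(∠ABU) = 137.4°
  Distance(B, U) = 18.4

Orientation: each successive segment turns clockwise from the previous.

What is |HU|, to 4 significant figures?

20.73

The perpendicularity gives AB at right angles to QA, so AB runs at -11.50°; with |AB| = 9.1, B = (6.529, 26.31). ∠ABU = 137.4° gives BU at -54.10° from the x-axis; with |BU| = 18.4, U = (17.32, 11.40). Then |HU| = |U − H| = 20.73.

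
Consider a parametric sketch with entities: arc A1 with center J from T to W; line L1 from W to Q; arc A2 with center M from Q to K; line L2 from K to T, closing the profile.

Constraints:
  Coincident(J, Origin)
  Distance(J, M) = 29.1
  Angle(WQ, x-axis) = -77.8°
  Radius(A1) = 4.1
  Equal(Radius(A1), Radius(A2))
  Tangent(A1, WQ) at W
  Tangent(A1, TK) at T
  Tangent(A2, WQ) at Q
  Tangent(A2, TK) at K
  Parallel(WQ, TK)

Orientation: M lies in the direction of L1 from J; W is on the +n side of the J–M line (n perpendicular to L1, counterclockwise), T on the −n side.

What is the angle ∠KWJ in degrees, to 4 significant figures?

74.26°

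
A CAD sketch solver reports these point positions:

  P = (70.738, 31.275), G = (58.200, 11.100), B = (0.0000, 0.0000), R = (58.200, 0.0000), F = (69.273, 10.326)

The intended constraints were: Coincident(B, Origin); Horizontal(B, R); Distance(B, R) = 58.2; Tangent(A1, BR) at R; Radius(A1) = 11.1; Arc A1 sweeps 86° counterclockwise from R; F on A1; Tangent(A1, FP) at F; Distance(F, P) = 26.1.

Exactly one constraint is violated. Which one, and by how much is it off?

Distance(F, P) = 26.1 — off by 5.10.

B = (0.00, 0.00) ✓; B.y = 0.00, R.y = 0.00 ✓; |BR| = 58.20 ✓; ∠(GR, RB) = 90.00° ✓; |GR| = 11.10 ✓; bearing(G→F) − bearing(G→R) = 86.00° ✓; |GF| = 11.10 ✓; ∠(GF, FP) = 90.00° ✓; |FP| = 21.00 ✗.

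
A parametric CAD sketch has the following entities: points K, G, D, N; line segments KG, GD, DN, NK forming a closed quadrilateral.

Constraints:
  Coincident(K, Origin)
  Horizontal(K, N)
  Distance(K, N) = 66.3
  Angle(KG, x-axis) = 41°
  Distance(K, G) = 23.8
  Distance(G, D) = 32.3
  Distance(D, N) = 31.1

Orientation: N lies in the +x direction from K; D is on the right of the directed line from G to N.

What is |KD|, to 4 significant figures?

38.47

K is at the origin; KN is horizontal with |KN| = 66.3 and N in +x, so N = (66.3, 0). KG runs at 41.0° with |KG| = 23.8, so G = (17.96, 15.61). D is determined by |GD| = 32.3 and |DN| = 31.1 together: it lies at the intersection of circle(G, 32.3) and circle(N, 31.1). With |GN| = 50.80, the foot of the radical line on GN is 26.15 from G and the perpendicular offset is √(32.3² − 26.15²) = 18.96. Taking the right-of-GN solution: D = (37.01, -10.47).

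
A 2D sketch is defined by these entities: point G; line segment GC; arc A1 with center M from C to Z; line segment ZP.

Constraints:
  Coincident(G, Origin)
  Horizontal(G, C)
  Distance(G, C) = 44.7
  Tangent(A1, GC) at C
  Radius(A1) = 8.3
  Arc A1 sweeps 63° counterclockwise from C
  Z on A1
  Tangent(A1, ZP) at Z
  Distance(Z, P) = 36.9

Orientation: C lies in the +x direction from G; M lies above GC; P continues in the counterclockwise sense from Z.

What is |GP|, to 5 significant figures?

78.355

G is at the origin; GC is horizontal with |GC| = 44.7 and C on the +x side, so C = (44.700, 0.0000). A1 meets GC tangentially, so MC is at right angles to GC, so M = C + (0, 8.3) = (44.700, 8.3000). On A1, C sits at bearing -90° from M; a 63° counterclockwise sweep puts Z at bearing -27°, so Z = M + 8.3·(cos -27°, sin -27°) = (52.095, 4.5319). Tangency of A1 to ZP means the radius MZ is perpendicular to ZP, so ZP runs along (−sin -27°, cos -27°); with |ZP| = 36.9, P = (68.848, 37.410). Then |GP| = |P − G| = 78.355.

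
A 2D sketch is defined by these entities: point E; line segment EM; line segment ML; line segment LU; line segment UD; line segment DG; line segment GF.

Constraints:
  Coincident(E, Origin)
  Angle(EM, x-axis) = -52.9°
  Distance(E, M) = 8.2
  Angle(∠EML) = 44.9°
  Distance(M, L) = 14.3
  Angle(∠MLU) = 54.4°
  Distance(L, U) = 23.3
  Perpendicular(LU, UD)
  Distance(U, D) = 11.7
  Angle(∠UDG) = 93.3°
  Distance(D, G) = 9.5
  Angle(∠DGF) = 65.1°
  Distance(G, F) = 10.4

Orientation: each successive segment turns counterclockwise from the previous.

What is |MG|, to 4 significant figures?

5.526

E is at the origin; EM runs at -52.9° with length 8.2, so M = (4.946, -6.540). ∠EML = 44.9° gives ML at 82.20° from the x-axis; with |ML| = 14.3, L = (6.887, 7.628). ∠MLU = 54.4° gives LU at -152.2° from the x-axis; with |LU| = 23.3, U = (-13.72, -3.239). LU ⟂ UD, so UD runs at -62.20°; with |UD| = 11.7, D = (-8.267, -13.59). ∠UDG = 93.3° gives DG at 24.50° from the x-axis; with |DG| = 9.5, G = (0.3777, -9.649). Then |MG| = |G − M| = 5.526.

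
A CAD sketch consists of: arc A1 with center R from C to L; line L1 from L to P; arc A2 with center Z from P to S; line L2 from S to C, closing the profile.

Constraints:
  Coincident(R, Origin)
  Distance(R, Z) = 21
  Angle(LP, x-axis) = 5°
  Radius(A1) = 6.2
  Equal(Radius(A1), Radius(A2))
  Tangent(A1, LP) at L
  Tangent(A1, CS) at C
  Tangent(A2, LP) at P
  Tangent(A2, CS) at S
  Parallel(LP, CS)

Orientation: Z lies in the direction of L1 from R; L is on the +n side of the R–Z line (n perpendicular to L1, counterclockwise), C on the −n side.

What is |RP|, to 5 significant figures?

21.896

Tangency of A1 to both parallel lines with radius 6.2 puts L and C at R ± 6.2·n: L = (-0.54037, 6.1764), C = (0.54037, -6.1764). Equal radii place P and S the same way about Z: P = Z + 6.2·n = (20.380, 8.0067), S = Z − 6.2·n = (21.460, -4.3461). Then |RP| = |P − R| = 21.896.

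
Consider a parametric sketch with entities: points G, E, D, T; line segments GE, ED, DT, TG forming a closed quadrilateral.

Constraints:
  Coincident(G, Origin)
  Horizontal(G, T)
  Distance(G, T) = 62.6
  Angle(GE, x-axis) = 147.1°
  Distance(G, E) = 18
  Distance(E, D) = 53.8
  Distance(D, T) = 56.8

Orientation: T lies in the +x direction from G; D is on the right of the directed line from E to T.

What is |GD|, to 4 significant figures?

37.51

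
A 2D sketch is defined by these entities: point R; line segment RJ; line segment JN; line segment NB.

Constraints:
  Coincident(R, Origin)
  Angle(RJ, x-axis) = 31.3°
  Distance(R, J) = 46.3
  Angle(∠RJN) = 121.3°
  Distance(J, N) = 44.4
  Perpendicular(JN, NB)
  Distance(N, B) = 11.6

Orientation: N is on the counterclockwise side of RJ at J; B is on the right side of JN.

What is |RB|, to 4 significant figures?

85.46

R is at the origin; RJ runs at 31.3° with length 46.3, so J = 46.3·(cos 31.3°, sin 31.3°) = (39.56, 24.05). ∠RJN = 121.3°, so JN runs at 31.3° + (180° − 121.3°) = 90.00° from the x-axis; with |JN| = 44.4, N = J + 44.4·(cos 90.00°, sin 90.00°) = (39.56, 68.45). JN is perpendicular to NB; with |NB| = 11.6 on the right of JN, B = N + 11.6·(1.000, -6.123e-17) = (51.16, 68.45). Then |RB| = |B − R| = 85.46.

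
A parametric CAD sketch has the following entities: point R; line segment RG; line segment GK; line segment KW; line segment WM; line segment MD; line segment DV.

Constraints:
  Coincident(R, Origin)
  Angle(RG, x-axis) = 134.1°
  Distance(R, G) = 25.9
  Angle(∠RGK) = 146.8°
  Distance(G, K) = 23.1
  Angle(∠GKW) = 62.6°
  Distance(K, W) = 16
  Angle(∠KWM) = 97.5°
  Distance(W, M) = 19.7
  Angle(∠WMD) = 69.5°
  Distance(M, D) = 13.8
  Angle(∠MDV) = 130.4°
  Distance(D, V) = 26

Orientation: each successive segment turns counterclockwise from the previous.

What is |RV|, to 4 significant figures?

56.51

R is at the origin; RG runs at 134.1° with length 25.9, so G = (-18.02, 18.60). ∠RGK = 146.8° gives GK at 167.3° from the x-axis; with |GK| = 23.1, K = (-40.56, 23.68). ∠GKW = 62.6° gives KW at -75.30° from the x-axis; with |KW| = 16.0, W = (-36.50, 8.202). ∠KWM = 97.5° gives WM at 7.200° from the x-axis; with |WM| = 19.7, M = (-16.95, 10.67). ∠WMD = 69.5° gives MD at 117.7° from the x-axis; with |MD| = 13.8, D = (-23.37, 22.89). ∠MDV = 130.4° gives DV at 167.3° from the x-axis; with |DV| = 26.0, V = (-48.73, 28.61). Then |RV| = |V − R| = 56.51.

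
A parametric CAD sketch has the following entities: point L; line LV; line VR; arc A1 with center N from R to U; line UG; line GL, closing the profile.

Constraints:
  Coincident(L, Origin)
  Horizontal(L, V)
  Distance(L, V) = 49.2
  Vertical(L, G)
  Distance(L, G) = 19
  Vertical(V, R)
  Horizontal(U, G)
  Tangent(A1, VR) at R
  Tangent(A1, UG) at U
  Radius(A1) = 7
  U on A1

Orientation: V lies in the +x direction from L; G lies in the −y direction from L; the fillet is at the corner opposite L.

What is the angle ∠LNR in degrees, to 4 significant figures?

164.1°

L is at the origin; LV is horizontal with |LV| = 49.2 and V on the +x side, so V = (49.20, 0.000). L and G share the same x with |LG| = 19.0 and G on the −y side, so G = (0.000, -19.00). The virtual corner opposite L is at (49.20, -19.00). Since A1 is tangent to VR there, NR ⟂ VR and tangency of A1 to UG means the radius NU is perpendicular to UG, with radius 7.0, so the center N sits 7.0 in from both sides at N = (42.20, -12.00). That places the tangent points at R = (49.20, -12.00) on VR and U = (42.20, -19.00) on UG. Then cos ∠LNR = NL·NR / (|NL||NR|), giving 164.1°.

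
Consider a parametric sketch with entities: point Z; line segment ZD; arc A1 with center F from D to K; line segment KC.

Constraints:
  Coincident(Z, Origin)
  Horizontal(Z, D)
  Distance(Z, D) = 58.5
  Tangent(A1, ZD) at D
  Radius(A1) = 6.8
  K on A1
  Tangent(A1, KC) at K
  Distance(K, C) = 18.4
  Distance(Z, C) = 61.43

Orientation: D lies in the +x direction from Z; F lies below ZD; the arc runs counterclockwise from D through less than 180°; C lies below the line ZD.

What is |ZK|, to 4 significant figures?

52.48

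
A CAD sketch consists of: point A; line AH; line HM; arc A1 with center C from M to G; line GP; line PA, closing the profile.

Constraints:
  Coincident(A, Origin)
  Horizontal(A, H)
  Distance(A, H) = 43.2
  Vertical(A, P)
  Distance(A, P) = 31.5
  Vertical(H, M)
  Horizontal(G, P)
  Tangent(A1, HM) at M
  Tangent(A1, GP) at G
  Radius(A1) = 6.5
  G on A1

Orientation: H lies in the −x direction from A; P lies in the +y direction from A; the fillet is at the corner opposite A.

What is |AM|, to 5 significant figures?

49.912

A is at the origin; AH is horizontal with |AH| = 43.2 and H on the −x side, so H = (-43.200, 0.0000). AP is vertical with |AP| = 31.5 and P on the +y side, so P = (0.0000, 31.500). The virtual corner opposite A is at (-43.200, 31.500). The tangent condition forces CM to be normal to HM and since A1 is tangent to GP there, CG ⟂ GP, with radius 6.5, so the center C sits 6.5 in from both sides at C = (-36.700, 25.000). That places the tangent points at M = (-43.200, 25.000) on HM and G = (-36.700, 31.500) on GP. Then |AM| = |M − A| = 49.912.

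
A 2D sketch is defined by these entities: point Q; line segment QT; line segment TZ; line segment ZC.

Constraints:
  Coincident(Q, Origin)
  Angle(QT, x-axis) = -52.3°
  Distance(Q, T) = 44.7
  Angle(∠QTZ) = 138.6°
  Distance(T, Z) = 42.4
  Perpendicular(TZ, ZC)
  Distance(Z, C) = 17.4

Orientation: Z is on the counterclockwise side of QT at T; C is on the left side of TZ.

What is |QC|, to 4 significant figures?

76.90

∠QTZ = 138.6°, so TZ runs at -52.3° + (180° − 138.6°) = -10.90° from the x-axis; with |TZ| = 42.4, Z = T + 42.4·(cos -10.90°, sin -10.90°) = (68.97, -43.39). TZ ⟂ ZC; with |ZC| = 17.4 on the left of TZ, C = Z + 17.4·(0.1891, 0.9820) = (72.26, -26.30). Then |QC| = |C − Q| = 76.90.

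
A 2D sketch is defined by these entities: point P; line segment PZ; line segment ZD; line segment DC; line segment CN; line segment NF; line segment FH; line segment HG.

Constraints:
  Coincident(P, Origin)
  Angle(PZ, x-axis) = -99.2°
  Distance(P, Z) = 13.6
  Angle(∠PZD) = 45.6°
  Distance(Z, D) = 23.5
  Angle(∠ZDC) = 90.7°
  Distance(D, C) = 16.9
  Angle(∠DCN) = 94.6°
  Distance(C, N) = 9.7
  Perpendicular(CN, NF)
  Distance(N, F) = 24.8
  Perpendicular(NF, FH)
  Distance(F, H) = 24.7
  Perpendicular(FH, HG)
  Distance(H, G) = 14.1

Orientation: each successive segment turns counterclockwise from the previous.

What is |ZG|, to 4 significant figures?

37.97

P is at the origin; PZ runs at -99.2° with length 13.6, so Z = (-2.174, -13.43). ∠PZD = 45.6° gives ZD at 35.20° from the x-axis; with |ZD| = 23.5, D = (17.03, 0.1211). ∠ZDC = 90.7° gives DC at 124.5° from the x-axis; with |DC| = 16.9, C = (7.456, 14.05). ∠DCN = 94.6° gives CN at -150.1° from the x-axis; with |CN| = 9.7, N = (-0.9526, 9.214). CN is perpendicular to NF, so NF runs at -60.10°; with |NF| = 24.8, F = (11.41, -12.29). NF ⟂ FH, so FH runs at 29.90°; with |FH| = 24.7, H = (32.82, 0.02712). FH is perpendicular to HG, so HG runs at 119.9°; with |HG| = 14.1, G = (25.79, 12.25). Then |ZG| = |G − Z| = 37.97.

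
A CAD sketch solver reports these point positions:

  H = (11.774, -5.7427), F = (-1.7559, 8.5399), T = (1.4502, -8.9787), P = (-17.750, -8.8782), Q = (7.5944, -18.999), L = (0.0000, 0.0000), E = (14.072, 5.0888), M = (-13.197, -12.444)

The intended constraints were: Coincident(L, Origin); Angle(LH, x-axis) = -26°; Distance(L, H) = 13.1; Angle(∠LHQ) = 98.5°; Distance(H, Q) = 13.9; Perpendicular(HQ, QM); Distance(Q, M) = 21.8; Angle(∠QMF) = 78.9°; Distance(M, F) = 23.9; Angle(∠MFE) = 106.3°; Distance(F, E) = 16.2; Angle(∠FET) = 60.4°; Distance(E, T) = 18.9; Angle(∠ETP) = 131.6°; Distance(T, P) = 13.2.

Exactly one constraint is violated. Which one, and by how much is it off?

Distance(T, P) = 13.2 — off by 6.00.

L = (0.00, 0.00) ✓; LH at -26.00° ✓; |LH| = 13.10 ✓; ∠LHQ = 98.50° ✓; |HQ| = 13.90 ✓; ∠(HQ, QM) = 90.00° ✓; |QM| = 21.80 ✓; ∠QMF = 78.90° ✓; |MF| = 23.90 ✓; ∠MFE = 106.3° ✓; |FE| = 16.20 ✓; ∠FET = 60.40° ✓; |ET| = 18.90 ✓; ∠ETP = 131.6° ✓; |TP| = 19.20 ✗.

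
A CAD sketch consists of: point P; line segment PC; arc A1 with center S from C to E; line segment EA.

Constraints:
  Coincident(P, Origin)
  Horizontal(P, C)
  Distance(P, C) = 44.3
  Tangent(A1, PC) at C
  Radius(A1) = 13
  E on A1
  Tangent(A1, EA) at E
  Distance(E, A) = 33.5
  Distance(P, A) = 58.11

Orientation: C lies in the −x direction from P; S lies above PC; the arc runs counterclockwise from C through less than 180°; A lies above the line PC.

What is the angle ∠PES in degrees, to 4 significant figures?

152.0°

P is at the origin; PC is horizontal with |PC| = 44.3 and C on the −x side, so C = (-44.30, 0.000). Tangency of A1 to PC means the radius SC is perpendicular to PC, so S = C + (0, 13) = (-44.30, 13.00). Since SE ⟂ EA (tangency), |SA| = √(13.0² + 33.5²) = 35.93 regardless of where E sits on A1. So A lies on both circle(P, 58.11) and circle(S, 35.93); the above-PC intersection is A = (-33.70, 47.34). E is the foot of the tangent from A: E = (-31.33, 13.92).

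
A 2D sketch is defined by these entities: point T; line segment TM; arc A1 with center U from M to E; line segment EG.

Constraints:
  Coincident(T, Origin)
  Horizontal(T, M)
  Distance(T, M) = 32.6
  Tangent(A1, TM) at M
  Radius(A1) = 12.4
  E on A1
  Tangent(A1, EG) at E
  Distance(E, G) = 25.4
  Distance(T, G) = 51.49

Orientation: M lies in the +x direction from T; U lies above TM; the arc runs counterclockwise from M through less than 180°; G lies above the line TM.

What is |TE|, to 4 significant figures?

47.21

Checks: |UE| = 12.40 ✓; ∠(UE, EG) = 90.00° ✓; |EG| = 25.40 ✓; |TG| = 51.49 ✓.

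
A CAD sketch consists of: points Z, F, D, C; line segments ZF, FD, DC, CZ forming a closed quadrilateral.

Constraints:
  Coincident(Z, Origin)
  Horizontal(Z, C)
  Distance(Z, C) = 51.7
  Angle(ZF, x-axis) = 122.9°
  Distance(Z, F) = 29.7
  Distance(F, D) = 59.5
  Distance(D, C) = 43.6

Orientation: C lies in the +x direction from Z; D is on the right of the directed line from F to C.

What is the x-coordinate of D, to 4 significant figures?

16.05

Checks: |ZC| = 51.70 ✓; |ZF| = 29.70 ✓; |FD| = 59.50 ✓; |DC| = 43.60 ✓.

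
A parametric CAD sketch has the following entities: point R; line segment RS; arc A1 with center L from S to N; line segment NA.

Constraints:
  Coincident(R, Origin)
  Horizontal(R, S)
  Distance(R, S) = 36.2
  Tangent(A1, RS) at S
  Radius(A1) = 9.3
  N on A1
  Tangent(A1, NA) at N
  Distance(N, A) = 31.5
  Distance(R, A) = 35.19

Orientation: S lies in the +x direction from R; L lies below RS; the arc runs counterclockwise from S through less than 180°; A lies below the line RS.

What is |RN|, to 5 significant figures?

28.431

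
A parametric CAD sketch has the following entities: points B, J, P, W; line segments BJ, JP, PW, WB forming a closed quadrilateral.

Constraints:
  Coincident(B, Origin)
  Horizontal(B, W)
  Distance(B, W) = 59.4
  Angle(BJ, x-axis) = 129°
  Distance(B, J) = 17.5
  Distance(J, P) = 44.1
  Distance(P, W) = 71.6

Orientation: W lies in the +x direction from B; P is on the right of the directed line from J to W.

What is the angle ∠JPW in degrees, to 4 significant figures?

72.22°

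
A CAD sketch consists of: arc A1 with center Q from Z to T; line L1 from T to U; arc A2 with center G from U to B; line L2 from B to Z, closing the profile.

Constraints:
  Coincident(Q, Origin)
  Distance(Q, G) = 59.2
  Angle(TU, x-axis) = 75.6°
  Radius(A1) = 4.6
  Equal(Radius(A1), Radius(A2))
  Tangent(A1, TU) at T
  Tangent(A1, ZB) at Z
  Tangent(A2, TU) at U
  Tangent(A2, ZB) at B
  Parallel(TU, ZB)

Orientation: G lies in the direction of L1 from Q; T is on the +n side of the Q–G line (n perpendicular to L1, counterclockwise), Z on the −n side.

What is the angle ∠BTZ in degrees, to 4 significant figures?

81.17°

The slot axis is L1's direction at 75.6°, so u = (cos 75.6°, sin 75.6°) = (0.2487, 0.9686) and n = (−sin 75.6°, cos 75.6°) = (-0.9686, 0.2487). Q is at the origin and G lies 59.2 along u from Q, so G = 59.2·u = (14.72, 57.34). Tangency of A1 to both parallel lines with radius 4.6 puts T and Z at Q ± 4.6·n: T = (-4.455, 1.144), Z = (4.455, -1.144). Equal radii place U and B the same way about G: U = G + 4.6·n = (10.27, 58.48), B = G − 4.6·n = (19.18, 56.20). Then cos ∠BTZ = TB·TZ / (|TB||TZ|), giving 81.17°.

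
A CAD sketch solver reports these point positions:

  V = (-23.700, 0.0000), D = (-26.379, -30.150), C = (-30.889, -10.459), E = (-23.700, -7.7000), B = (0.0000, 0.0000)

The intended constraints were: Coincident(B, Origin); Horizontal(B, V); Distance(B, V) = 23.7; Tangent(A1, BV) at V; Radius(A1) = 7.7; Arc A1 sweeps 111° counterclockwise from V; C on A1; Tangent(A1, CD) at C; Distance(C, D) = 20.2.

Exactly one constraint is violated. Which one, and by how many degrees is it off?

Tangent(A1, CD) at C — off by 8.10°.

B = (0.00, 0.00) ✓; B.y = 0.00, V.y = 0.00 ✓; |BV| = 23.70 ✓; ∠(EV, VB) = 90.00° ✓; |EV| = 7.700 ✓; bearing(E→C) − bearing(E→V) = 111.0° ✓; |EC| = 7.700 ✓; ∠(EC, CD) = 98.10° ✗; |CD| = 20.20 ✓.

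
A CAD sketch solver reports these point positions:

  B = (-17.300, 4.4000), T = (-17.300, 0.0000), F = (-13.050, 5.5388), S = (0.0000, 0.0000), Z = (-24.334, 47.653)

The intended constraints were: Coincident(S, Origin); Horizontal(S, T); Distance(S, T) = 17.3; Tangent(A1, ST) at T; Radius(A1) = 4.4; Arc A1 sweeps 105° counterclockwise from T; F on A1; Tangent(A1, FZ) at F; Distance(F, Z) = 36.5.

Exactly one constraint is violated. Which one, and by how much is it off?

Distance(F, Z) = 36.5 — off by 7.10.

S = (0.00, 0.00) ✓; S.y = 0.00, T.y = 0.00 ✓; |ST| = 17.30 ✓; ∠(BT, TS) = 90.00° ✓; |BT| = 4.400 ✓; bearing(B→F) − bearing(B→T) = 105.0° ✓; |BF| = 4.400 ✓; ∠(BF, FZ) = 90.00° ✓; |FZ| = 43.60 ✗.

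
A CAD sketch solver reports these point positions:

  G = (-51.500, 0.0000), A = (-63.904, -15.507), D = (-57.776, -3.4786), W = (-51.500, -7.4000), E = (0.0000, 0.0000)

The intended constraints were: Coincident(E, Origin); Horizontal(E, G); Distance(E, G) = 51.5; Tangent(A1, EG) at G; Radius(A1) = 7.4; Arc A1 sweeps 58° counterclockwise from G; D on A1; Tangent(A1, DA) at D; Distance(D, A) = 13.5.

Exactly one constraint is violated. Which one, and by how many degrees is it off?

Tangent(A1, DA) at D — off by 5.00°.

E = (0.00, 0.00) ✓; E.y = 0.00, G.y = 0.00 ✓; |EG| = 51.50 ✓; ∠(WG, GE) = 90.00° ✓; |WG| = 7.400 ✓; bearing(W→D) − bearing(W→G) = 58.00° ✓; |WD| = 7.400 ✓; ∠(WD, DA) = 85.00° ✗; |DA| = 13.50 ✓.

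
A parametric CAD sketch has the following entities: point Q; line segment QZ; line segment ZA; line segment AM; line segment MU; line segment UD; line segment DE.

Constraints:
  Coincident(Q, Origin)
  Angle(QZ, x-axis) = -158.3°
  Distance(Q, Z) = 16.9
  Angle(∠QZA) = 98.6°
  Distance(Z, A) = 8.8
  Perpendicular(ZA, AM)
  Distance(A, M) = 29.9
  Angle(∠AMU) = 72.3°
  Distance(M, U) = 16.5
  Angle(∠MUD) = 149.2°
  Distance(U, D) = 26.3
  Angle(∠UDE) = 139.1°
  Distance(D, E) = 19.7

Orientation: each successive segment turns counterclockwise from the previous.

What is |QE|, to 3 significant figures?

38.2

∠MUD = 149.2° gives UD at 152° from the x-axis; with |UD| = 26.3, D = (-16.2, 18.6). ∠UDE = 139.1° gives DE at -168° from the x-axis; with |DE| = 19.7, E = (-35.4, 14.4). Then |QE| = |E − Q| = 38.2.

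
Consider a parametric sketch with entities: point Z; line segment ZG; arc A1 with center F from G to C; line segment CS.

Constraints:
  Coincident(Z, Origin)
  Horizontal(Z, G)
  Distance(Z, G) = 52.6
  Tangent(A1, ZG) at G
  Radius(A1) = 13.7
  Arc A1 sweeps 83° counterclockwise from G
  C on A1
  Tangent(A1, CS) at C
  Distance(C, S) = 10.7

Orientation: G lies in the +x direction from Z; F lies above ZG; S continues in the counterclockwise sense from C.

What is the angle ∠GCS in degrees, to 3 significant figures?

138°

On A1, G sits at bearing -90° from F; an 83° counterclockwise sweep puts C at bearing -7°, so C = F + 13.7·(cos -7°, sin -7°) = (66.2, 12.0). Tangency of A1 to CS means the radius FC is perpendicular to CS, so CS runs along (−sin -7°, cos -7°); with |CS| = 10.7, S = (67.5, 22.7). Then cos ∠GCS = CG·CS / (|CG||CS|), giving 138°.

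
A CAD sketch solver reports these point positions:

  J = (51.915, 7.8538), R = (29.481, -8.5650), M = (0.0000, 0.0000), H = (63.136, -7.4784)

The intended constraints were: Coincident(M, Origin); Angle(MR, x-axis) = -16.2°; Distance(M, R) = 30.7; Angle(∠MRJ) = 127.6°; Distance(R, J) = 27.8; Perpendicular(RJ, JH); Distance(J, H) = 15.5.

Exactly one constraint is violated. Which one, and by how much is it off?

Distance(J, H) = 15.5 — off by 3.50.

M = (0.00, 0.00) ✓; MR at -16.20° ✓; |MR| = 30.70 ✓; ∠MRJ = 127.6° ✓; |RJ| = 27.80 ✓; ∠(RJ, JH) = 90.00° ✓; |JH| = 19.00 ✗.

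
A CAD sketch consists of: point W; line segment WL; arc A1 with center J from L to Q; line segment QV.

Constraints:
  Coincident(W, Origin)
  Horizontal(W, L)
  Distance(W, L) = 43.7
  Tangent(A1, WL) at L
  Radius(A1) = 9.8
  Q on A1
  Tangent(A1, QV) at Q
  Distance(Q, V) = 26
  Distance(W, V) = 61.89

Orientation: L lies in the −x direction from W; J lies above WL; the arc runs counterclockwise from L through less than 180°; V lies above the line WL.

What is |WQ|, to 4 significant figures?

38.58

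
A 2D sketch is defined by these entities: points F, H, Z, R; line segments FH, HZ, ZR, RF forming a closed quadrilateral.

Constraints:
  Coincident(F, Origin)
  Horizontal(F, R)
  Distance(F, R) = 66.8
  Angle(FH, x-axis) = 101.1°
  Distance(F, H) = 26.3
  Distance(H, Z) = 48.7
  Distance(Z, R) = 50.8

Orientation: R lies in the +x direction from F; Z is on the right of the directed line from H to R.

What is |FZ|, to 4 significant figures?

25.11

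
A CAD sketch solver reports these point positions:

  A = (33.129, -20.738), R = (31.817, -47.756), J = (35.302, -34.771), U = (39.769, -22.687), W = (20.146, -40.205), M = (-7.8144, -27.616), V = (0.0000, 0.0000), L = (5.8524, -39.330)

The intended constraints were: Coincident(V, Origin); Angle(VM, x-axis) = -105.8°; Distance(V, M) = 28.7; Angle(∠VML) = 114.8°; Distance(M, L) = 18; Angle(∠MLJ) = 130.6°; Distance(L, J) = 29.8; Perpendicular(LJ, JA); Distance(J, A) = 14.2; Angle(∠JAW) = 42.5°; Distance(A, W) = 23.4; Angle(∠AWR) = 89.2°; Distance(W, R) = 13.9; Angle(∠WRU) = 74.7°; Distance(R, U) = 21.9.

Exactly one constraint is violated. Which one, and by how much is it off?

Distance(R, U) = 21.9 — off by 4.40.

V = (0.00, 0.00) ✓; VM at -105.8° ✓; |VM| = 28.70 ✓; ∠VML = 114.8° ✓; |ML| = 18.00 ✓; ∠MLJ = 130.6° ✓; |LJ| = 29.80 ✓; ∠(LJ, JA) = 90.00° ✓; |JA| = 14.20 ✓; ∠JAW = 42.50° ✓; |AW| = 23.40 ✓; ∠AWR = 89.20° ✓; |WR| = 13.90 ✓; ∠WRU = 74.70° ✓; |RU| = 26.30 ✗.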